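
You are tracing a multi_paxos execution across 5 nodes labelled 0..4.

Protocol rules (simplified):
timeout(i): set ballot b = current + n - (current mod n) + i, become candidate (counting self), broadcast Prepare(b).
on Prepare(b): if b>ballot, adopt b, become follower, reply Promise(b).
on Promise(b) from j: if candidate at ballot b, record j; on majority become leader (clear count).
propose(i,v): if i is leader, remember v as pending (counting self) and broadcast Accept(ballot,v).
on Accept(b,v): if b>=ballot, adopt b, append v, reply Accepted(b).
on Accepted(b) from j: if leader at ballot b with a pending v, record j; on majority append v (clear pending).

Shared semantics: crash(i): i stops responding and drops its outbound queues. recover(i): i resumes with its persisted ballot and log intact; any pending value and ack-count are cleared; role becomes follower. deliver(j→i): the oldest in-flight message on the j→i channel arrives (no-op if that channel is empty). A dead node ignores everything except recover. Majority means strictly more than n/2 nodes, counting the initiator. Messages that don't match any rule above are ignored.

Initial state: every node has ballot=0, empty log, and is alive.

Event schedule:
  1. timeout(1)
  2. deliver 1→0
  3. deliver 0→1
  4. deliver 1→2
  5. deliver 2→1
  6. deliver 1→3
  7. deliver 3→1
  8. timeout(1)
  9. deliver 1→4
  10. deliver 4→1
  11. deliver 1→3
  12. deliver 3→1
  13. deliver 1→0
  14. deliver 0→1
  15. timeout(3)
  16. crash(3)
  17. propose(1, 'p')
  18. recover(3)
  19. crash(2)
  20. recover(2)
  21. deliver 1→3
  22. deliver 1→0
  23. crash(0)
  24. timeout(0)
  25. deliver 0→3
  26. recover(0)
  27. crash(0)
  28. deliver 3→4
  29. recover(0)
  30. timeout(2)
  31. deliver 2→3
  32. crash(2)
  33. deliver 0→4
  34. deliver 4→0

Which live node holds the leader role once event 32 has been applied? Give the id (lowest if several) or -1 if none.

after 1 — timeout(1): n1:cand/b6/[-]
after 2 — deliver 1→0: n0:foll/b6/[-]
after 3 — deliver 0→1: ·
after 4 — deliver 1→2: n2:foll/b6/[-]
after 5 — deliver 2→1: n1:lead/b6/[-]
after 6 — deliver 1→3: n3:foll/b6/[-]
after 7 — deliver 3→1: ·
after 8 — timeout(1): n1:cand/b11/[-]
after 9 — deliver 1→4: n4:foll/b6/[-]
after 10 — deliver 4→1: ·
after 11 — deliver 1→3: n3:foll/b11/[-]
after 12 — deliver 3→1: ·
after 13 — deliver 1→0: n0:foll/b11/[-]
after 14 — deliver 0→1: n1:lead/b11/[-]
after 15 — timeout(3): n3:cand/b18/[-]
after 16 — crash(3): n3:✗cand/b18/[-]
after 17 — propose(1,'p'): ·
after 18 — recover(3): n3:foll/b18/[-]
after 19 — crash(2): n2:✗foll/b6/[-]
after 20 — recover(2): n2:foll/b6/[-]
after 21 — deliver 1→3: ·
after 22 — deliver 1→0: n0:foll/b11/[p]
after 23 — crash(0): n0:✗foll/b11/[p]
after 24 — timeout(0): ·
after 25 — deliver 0→3: ·
after 26 — recover(0): n0:foll/b11/[p]
after 27 — crash(0): n0:✗foll/b11/[p]
after 28 — deliver 3→4: ·
after 29 — recover(0): n0:foll/b11/[p]
after 30 — timeout(2): n2:cand/b12/[-]
after 31 — deliver 2→3: ·
after 32 — crash(2): n2:✗cand/b12/[-]

1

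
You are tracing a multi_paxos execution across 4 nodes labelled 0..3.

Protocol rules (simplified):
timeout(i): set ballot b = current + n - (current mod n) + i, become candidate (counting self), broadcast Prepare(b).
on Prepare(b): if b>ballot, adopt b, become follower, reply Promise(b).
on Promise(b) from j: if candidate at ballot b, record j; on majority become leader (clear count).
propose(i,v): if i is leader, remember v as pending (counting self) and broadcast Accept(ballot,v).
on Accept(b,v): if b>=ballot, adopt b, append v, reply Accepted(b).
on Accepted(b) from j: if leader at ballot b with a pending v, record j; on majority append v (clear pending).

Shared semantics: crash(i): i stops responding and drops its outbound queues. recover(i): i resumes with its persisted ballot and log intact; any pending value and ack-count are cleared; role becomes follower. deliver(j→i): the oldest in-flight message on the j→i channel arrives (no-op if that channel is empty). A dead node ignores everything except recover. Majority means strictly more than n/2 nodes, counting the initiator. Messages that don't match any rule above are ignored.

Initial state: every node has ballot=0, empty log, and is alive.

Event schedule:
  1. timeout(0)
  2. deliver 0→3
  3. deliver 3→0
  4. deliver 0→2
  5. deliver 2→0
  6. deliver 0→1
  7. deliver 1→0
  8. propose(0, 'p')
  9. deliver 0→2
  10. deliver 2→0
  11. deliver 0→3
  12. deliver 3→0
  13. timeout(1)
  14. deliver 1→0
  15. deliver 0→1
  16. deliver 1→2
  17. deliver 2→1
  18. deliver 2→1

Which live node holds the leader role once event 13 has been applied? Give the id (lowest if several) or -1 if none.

e1 timeout(0): 0[cand,b=4,-]
e2 deliver 0→3: 3[foll,b=4,-]
e3 deliver 3→0: ·
e4 deliver 0→2: 2[foll,b=4,-]
e5 deliver 2→0: 0[lead,b=4,-]
e6 deliver 0→1: 1[foll,b=4,-]
e7 deliver 1→0: ·
e8 propose(0,'p'): ·
e9 deliver 0→2: 2[foll,b=4,p]
e10 deliver 2→0: ·
e11 deliver 0→3: 3[foll,b=4,p]
e12 deliver 3→0: 0[lead,b=4,p]
e13 timeout(1): 1[cand,b=9,-]

0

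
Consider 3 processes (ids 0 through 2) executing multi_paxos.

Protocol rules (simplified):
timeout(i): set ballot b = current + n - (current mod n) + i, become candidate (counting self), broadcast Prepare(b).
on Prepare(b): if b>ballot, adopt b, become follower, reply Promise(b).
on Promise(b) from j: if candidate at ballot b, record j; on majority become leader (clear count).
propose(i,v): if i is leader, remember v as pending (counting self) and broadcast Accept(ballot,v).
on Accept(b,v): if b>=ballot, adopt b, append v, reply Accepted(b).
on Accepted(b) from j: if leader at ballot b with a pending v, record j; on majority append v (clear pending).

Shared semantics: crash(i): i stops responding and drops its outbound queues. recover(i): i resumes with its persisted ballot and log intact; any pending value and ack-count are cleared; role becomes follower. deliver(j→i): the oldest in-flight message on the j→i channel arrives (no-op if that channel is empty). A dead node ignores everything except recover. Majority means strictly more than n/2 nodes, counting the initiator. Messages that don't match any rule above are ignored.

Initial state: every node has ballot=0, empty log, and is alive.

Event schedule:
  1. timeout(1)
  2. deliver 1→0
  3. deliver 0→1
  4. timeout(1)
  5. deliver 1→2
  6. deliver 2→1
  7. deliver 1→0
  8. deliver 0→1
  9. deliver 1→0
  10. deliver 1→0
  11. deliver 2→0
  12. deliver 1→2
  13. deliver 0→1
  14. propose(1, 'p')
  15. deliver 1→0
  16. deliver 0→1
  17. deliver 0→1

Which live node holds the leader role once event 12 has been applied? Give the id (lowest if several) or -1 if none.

[1] timeout(1) → N1(cand b4 [-])
[2] deliver 1→0 → N0(foll b4 [-])
[3] deliver 0→1 → N1(lead b4 [-])
[4] timeout(1) → N1(cand b7 [-])
[5] deliver 1→2 → N2(foll b4 [-])
[6] deliver 2→1 → ∅
[7] deliver 1→0 → N0(foll b7 [-])
[8] deliver 0→1 → N1(lead b7 [-])
[9] deliver 1→0 → ∅
[10] deliver 1→0 → ∅
[11] deliver 2→0 → ∅
[12] deliver 1→2 → N2(foll b7 [-])

1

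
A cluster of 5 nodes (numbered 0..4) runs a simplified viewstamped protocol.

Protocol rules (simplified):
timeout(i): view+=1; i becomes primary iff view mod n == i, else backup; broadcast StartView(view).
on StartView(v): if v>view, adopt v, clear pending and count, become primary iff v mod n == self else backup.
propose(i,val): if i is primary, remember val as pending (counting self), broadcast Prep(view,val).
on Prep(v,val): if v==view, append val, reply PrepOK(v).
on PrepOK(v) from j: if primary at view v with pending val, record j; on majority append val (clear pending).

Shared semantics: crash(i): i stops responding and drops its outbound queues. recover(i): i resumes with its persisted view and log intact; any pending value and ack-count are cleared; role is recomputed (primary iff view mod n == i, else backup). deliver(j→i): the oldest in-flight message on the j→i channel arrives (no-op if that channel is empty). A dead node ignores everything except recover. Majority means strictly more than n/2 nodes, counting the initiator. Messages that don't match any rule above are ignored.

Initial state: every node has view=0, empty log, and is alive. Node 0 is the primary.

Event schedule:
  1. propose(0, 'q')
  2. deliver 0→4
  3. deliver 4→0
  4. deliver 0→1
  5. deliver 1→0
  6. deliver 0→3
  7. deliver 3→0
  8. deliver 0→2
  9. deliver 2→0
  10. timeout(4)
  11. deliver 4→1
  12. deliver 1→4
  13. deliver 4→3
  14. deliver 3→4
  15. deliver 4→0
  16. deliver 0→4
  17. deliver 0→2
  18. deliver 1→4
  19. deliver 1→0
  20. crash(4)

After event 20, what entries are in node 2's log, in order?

step 1 propose(0,'q'): —
step 2 deliver 0→4: 4={back,v=0,log=q}
step 3 deliver 4→0: —
step 4 deliver 0→1: 1={back,v=0,log=q}
step 5 deliver 1→0: 0={prim,v=0,log=q}
step 6 deliver 0→3: 3={back,v=0,log=q}
step 7 deliver 3→0: —
step 8 deliver 0→2: 2={back,v=0,log=q}
step 9 deliver 2→0: —
step 10 timeout(4): 4={back,v=1,log=q}
step 11 deliver 4→1: 1={prim,v=1,log=q}
step 12 deliver 1→4: —
step 13 deliver 4→3: 3={back,v=1,log=q}
step 14 deliver 3→4: —
step 15 deliver 4→0: 0={back,v=1,log=q}
step 16 deliver 0→4: —
step 17 deliver 0→2: —
step 18 deliver 1→4: —
step 19 deliver 1→0: —
step 20 crash(4): 4={✗back,v=1,log=q}

q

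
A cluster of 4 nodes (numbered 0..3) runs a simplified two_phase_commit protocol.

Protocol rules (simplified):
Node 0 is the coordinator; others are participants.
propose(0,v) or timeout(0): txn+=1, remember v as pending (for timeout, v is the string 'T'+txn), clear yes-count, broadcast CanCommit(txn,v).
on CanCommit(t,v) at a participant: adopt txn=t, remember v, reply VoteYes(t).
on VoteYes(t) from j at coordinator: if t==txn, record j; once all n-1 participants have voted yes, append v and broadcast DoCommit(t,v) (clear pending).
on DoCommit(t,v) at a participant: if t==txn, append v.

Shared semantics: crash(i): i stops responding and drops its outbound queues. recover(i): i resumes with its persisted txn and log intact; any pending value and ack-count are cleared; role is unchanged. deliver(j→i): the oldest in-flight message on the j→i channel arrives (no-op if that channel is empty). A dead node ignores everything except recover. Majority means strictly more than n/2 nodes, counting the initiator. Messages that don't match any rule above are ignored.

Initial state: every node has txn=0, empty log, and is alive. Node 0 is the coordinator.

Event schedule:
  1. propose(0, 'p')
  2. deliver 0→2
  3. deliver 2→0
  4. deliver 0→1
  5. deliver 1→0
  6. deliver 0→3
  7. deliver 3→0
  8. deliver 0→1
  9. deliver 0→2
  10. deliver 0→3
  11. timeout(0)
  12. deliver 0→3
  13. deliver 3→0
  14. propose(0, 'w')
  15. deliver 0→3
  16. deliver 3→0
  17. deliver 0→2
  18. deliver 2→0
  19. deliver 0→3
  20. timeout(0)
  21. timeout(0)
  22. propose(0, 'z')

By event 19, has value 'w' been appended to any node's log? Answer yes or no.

no

step 1 propose(0,'p'): 0={coor,t=1,log=-}
step 2 deliver 0→2: 2={part,t=1,log=-}
step 3 deliver 2→0: —
step 4 deliver 0→1: 1={part,t=1,log=-}
step 5 deliver 1→0: —
step 6 deliver 0→3: 3={part,t=1,log=-}
step 7 deliver 3→0: 0={coor,t=1,log=p}
step 8 deliver 0→1: 1={part,t=1,log=p}
step 9 deliver 0→2: 2={part,t=1,log=p}
step 10 deliver 0→3: 3={part,t=1,log=p}
step 11 timeout(0): 0={coor,t=2,log=p}
step 12 deliver 0→3: 3={part,t=2,log=p}
step 13 deliver 3→0: —
step 14 propose(0,'w'): 0={coor,t=3,log=p}
step 15 deliver 0→3: 3={part,t=3,log=p}
step 16 deliver 3→0: —
step 17 deliver 0→2: 2={part,t=2,log=p}
step 18 deliver 2→0: —
step 19 deliver 0→3: —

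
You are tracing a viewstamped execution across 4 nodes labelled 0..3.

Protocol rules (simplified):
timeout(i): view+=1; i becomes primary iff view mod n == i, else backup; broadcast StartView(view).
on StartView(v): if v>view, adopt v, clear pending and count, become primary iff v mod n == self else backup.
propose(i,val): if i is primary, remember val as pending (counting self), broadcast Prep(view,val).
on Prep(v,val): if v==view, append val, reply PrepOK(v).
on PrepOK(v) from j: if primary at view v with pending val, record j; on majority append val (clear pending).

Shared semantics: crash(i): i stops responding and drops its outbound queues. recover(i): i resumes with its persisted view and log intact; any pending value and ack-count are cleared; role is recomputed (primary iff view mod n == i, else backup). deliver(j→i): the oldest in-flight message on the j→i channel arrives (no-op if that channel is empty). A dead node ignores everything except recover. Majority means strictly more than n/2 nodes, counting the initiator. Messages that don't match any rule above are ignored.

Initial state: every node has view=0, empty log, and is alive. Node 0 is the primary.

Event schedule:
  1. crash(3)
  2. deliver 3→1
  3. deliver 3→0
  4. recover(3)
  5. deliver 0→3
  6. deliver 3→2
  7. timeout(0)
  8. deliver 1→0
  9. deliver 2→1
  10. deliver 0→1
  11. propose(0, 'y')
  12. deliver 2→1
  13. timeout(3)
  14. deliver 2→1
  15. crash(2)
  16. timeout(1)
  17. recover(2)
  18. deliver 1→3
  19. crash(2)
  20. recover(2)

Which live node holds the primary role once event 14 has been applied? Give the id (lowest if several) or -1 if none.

after 1 — crash(3): n3:✗back/v0/[-]
after 2 — deliver 3→1: ·
after 3 — deliver 3→0: ·
after 4 — recover(3): n3:back/v0/[-]
after 5 — deliver 0→3: ·
after 6 — deliver 3→2: ·
after 7 — timeout(0): n0:back/v1/[-]
after 8 — deliver 1→0: ·
after 9 — deliver 2→1: ·
after 10 — deliver 0→1: n1:prim/v1/[-]
after 11 — propose(0,'y'): ·
after 12 — deliver 2→1: ·
after 13 — timeout(3): n3:back/v1/[-]
after 14 — deliver 2→1: ·

1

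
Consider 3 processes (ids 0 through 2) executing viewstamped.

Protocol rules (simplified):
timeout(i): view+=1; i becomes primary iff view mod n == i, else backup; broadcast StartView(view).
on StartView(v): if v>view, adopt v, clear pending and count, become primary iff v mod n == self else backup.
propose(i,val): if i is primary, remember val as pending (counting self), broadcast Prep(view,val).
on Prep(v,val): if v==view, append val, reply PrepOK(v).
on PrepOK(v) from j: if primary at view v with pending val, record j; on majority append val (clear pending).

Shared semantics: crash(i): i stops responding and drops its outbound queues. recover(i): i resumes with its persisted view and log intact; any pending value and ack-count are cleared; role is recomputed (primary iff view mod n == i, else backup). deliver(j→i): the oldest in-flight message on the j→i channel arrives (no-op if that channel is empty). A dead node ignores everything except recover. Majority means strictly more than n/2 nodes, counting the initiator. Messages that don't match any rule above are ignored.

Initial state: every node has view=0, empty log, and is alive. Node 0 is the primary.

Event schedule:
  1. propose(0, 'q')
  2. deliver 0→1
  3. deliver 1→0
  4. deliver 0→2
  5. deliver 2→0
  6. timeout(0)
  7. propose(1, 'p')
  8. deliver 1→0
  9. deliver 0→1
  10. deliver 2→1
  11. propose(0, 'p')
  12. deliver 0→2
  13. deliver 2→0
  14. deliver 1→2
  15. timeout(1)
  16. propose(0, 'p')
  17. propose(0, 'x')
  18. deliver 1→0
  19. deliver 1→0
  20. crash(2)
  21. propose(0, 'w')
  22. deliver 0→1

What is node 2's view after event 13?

1

after 1 — propose(0,'q'): ·
after 2 — deliver 0→1: n1:back/v0/[q]
after 3 — deliver 1→0: n0:prim/v0/[q]
after 4 — deliver 0→2: n2:back/v0/[q]
after 5 — deliver 2→0: ·
after 6 — timeout(0): n0:back/v1/[q]
after 7 — propose(1,'p'): ·
after 8 — deliver 1→0: ·
after 9 — deliver 0→1: n1:prim/v1/[q]
after 10 — deliver 2→1: ·
after 11 — propose(0,'p'): ·
after 12 — deliver 0→2: n2:back/v1/[q]
after 13 — deliver 2→0: ·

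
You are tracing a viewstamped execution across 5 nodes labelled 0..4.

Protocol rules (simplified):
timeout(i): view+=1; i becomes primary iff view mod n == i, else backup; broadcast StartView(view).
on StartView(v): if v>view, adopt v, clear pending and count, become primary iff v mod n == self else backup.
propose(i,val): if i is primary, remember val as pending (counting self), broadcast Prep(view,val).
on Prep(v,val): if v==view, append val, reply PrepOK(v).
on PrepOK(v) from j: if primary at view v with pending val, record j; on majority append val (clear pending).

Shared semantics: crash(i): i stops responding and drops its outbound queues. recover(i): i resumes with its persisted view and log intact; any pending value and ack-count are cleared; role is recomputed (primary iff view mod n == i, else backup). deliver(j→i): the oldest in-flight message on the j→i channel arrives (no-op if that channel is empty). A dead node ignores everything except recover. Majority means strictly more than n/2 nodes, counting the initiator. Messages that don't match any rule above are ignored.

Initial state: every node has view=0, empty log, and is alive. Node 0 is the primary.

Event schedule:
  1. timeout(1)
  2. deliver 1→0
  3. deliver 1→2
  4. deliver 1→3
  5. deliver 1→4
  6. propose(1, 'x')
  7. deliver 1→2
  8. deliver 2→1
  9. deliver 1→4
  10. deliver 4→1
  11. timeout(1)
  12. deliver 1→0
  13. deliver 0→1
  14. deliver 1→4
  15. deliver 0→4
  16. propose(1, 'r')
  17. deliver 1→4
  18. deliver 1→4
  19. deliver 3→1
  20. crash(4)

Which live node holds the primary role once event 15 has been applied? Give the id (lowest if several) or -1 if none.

[1] timeout(1) → N1(prim v1 [-])
[2] deliver 1→0 → N0(back v1 [-])
[3] deliver 1→2 → N2(back v1 [-])
[4] deliver 1→3 → N3(back v1 [-])
[5] deliver 1→4 → N4(back v1 [-])
[6] propose(1,'x') → ∅
[7] deliver 1→2 → N2(back v1 [x])
[8] deliver 2→1 → ∅
[9] deliver 1→4 → N4(back v1 [x])
[10] deliver 4→1 → N1(prim v1 [x])
[11] timeout(1) → N1(back v2 [x])
[12] deliver 1→0 → N0(back v1 [x])
[13] deliver 0→1 → ∅
[14] deliver 1→4 → N4(back v2 [x])
[15] deliver 0→4 → ∅

-1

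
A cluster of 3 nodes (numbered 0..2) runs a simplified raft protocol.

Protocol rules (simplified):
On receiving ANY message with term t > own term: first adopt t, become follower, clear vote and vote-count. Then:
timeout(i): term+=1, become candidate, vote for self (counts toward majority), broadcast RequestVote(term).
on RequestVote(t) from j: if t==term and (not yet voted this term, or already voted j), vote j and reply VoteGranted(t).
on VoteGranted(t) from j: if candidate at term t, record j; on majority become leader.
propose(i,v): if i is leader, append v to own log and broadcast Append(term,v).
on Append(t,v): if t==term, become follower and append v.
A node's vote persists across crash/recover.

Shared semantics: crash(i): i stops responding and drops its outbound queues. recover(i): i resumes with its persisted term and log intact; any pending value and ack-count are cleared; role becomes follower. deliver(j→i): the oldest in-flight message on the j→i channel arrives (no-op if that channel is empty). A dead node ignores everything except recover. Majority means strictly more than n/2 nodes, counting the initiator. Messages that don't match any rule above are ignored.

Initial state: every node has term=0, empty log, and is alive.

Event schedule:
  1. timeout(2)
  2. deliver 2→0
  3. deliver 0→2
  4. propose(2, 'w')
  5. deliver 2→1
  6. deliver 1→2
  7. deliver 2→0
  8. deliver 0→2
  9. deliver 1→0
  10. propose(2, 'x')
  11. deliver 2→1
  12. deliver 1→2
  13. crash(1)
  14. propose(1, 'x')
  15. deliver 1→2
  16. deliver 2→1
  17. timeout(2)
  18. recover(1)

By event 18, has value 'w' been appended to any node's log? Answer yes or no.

e1 timeout(2): 2[cand,t=1,-]
e2 deliver 2→0: 0[foll,t=1,-]
e3 deliver 0→2: 2[lead,t=1,-]
e4 propose(2,'w'): 2[lead,t=1,w]
e5 deliver 2→1: 1[foll,t=1,-]
e6 deliver 1→2: ·
e7 deliver 2→0: 0[foll,t=1,w]
e8 deliver 0→2: ·
e9 deliver 1→0: ·
e10 propose(2,'x'): 2[lead,t=1,w,x]
e11 deliver 2→1: 1[foll,t=1,w]
e12 deliver 1→2: ·
e13 crash(1): 1[✗foll,t=1,w]
e14 propose(1,'x'): ·
e15 deliver 1→2: ·
e16 deliver 2→1: ·
e17 timeout(2): 2[cand,t=2,w,x]
e18 recover(1): 1[foll,t=1,w]

yes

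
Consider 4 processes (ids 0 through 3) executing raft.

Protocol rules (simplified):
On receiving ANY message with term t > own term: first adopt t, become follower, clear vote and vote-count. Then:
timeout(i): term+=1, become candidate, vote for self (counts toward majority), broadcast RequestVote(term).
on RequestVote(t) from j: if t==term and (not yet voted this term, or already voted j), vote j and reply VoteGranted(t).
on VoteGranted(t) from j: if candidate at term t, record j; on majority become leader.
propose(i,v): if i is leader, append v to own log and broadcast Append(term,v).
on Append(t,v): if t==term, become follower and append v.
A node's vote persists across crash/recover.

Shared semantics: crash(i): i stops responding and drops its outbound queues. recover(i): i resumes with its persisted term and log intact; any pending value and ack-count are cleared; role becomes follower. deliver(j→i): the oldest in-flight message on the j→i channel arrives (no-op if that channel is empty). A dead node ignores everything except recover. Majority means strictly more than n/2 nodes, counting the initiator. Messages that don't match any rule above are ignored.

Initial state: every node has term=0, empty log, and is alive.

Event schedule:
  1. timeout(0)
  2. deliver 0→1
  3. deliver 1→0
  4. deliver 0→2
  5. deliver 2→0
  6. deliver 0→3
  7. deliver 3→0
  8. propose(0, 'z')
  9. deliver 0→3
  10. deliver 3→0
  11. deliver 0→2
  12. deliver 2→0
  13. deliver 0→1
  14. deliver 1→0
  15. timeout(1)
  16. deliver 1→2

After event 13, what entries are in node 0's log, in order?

[1] timeout(0) → N0(cand t1 [-])
[2] deliver 0→1 → N1(foll t1 [-])
[3] deliver 1→0 → ∅
[4] deliver 0→2 → N2(foll t1 [-])
[5] deliver 2→0 → N0(lead t1 [-])
[6] deliver 0→3 → N3(foll t1 [-])
[7] deliver 3→0 → ∅
[8] propose(0,'z') → N0(lead t1 [z])
[9] deliver 0→3 → N3(foll t1 [z])
[10] deliver 3→0 → ∅
[11] deliver 0→2 → N2(foll t1 [z])
[12] deliver 2→0 → ∅
[13] deliver 0→1 → N1(foll t1 [z])

z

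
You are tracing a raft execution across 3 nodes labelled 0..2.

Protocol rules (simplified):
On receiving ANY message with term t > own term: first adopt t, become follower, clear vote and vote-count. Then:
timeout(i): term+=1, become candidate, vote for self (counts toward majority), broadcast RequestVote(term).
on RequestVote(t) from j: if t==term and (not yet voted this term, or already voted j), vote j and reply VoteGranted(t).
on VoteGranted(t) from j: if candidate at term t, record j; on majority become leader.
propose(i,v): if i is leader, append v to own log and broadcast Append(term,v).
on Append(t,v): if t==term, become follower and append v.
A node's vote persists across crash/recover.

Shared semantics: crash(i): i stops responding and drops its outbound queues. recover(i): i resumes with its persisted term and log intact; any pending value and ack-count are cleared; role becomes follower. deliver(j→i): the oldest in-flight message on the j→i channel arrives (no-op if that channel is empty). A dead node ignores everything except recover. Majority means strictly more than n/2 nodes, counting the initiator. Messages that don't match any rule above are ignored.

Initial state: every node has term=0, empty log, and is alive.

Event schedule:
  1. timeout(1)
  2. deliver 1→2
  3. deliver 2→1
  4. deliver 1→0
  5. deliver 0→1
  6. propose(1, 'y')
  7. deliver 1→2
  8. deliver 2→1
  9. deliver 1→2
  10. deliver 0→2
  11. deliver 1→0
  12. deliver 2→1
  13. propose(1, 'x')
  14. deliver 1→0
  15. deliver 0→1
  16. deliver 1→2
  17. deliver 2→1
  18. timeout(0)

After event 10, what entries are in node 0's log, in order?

empty

1. timeout(1):  <1:cand t1 ->
2. deliver 1→2:  <2:foll t1 ->
3. deliver 2→1:  <1:lead t1 ->
4. deliver 1→0:  <0:foll t1 ->
5. deliver 0→1:  nop
6. propose(1,'y'):  <1:lead t1 y>
7. deliver 1→2:  <2:foll t1 y>
8. deliver 2→1:  nop
9. deliver 1→2:  nop
10. deliver 0→2:  nop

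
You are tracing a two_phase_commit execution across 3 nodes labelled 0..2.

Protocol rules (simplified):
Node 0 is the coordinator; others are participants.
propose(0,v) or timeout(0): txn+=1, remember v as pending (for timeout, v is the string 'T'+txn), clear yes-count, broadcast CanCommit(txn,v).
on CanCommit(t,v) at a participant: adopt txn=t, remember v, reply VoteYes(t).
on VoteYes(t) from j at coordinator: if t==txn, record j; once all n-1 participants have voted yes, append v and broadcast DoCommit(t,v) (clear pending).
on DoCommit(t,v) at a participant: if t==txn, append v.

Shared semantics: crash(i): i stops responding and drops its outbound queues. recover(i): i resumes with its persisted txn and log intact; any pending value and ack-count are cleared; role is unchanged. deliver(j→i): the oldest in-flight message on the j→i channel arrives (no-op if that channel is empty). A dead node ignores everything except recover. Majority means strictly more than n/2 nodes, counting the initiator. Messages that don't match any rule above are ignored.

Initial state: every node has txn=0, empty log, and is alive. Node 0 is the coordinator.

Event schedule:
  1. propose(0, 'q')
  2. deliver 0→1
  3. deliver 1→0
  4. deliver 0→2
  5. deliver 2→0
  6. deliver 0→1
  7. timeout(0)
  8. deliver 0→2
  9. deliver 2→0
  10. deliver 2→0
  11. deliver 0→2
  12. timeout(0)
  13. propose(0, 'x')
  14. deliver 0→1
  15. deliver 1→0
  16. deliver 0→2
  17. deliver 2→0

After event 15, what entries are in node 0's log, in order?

step 1 propose(0,'q'): 0={coor,t=1,log=-}
step 2 deliver 0→1: 1={part,t=1,log=-}
step 3 deliver 1→0: —
step 4 deliver 0→2: 2={part,t=1,log=-}
step 5 deliver 2→0: 0={coor,t=1,log=q}
step 6 deliver 0→1: 1={part,t=1,log=q}
step 7 timeout(0): 0={coor,t=2,log=q}
step 8 deliver 0→2: 2={part,t=1,log=q}
step 9 deliver 2→0: —
step 10 deliver 2→0: —
step 11 deliver 0→2: 2={part,t=2,log=q}
step 12 timeout(0): 0={coor,t=3,log=q}
step 13 propose(0,'x'): 0={coor,t=4,log=q}
step 14 deliver 0→1: 1={part,t=2,log=q}
step 15 deliver 1→0: —

q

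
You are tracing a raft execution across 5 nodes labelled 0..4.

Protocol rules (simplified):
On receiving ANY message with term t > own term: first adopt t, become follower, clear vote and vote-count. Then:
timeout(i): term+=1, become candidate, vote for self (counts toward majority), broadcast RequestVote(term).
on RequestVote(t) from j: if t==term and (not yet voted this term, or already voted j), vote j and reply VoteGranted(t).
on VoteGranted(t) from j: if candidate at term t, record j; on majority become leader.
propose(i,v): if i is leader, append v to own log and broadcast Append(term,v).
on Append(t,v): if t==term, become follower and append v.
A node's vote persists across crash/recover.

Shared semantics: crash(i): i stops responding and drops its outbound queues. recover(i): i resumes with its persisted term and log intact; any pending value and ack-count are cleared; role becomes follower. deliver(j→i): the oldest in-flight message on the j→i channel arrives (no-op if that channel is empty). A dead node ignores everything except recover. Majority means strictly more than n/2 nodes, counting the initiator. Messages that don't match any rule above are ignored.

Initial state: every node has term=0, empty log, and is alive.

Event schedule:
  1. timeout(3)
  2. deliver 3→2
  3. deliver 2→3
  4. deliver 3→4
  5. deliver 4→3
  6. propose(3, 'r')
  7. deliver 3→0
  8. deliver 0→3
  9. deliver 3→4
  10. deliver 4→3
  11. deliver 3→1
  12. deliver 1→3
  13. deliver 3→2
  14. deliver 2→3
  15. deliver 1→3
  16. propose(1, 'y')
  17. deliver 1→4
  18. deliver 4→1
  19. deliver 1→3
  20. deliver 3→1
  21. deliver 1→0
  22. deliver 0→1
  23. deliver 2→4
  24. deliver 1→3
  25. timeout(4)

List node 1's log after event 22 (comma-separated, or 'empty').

r

after 1 — timeout(3): n3:cand/t1/[-]
after 2 — deliver 3→2: n2:foll/t1/[-]
after 3 — deliver 2→3: ·
after 4 — deliver 3→4: n4:foll/t1/[-]
after 5 — deliver 4→3: n3:lead/t1/[-]
after 6 — propose(3,'r'): n3:lead/t1/[r]
after 7 — deliver 3→0: n0:foll/t1/[-]
after 8 — deliver 0→3: ·
after 9 — deliver 3→4: n4:foll/t1/[r]
after 10 — deliver 4→3: ·
after 11 — deliver 3→1: n1:foll/t1/[-]
after 12 — deliver 1→3: ·
after 13 — deliver 3→2: n2:foll/t1/[r]
after 14 — deliver 2→3: ·
after 15 — deliver 1→3: ·
after 16 — propose(1,'y'): ·
after 17 — deliver 1→4: ·
after 18 — deliver 4→1: ·
after 19 — deliver 1→3: ·
after 20 — deliver 3→1: n1:foll/t1/[r]
after 21 — deliver 1→0: ·
after 22 — deliver 0→1: ·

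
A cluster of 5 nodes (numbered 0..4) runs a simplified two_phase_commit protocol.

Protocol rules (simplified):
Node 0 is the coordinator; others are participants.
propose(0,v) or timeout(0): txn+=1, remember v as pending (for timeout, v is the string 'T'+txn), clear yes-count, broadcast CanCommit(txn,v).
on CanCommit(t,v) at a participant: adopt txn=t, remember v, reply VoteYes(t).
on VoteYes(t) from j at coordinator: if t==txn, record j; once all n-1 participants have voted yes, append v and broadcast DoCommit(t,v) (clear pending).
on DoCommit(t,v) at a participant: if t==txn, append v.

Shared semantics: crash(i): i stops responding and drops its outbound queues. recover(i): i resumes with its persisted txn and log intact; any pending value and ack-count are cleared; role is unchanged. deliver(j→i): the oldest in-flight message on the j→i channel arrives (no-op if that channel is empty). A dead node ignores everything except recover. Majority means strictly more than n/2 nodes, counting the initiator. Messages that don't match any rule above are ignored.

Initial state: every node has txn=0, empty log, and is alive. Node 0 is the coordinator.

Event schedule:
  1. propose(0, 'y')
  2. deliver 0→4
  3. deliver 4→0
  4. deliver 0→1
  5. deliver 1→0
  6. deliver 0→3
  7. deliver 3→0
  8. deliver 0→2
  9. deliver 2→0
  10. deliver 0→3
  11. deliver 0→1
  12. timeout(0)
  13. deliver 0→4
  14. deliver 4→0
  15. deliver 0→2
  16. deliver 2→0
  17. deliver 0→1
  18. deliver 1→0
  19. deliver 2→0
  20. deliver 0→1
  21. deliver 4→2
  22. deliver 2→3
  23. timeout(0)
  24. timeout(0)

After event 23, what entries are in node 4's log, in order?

y

1. propose(0,'y'):  <0:coor t1 ->
2. deliver 0→4:  <4:part t1 ->
3. deliver 4→0:  nop
4. deliver 0→1:  <1:part t1 ->
5. deliver 1→0:  nop
6. deliver 0→3:  <3:part t1 ->
7. deliver 3→0:  nop
8. deliver 0→2:  <2:part t1 ->
9. deliver 2→0:  <0:coor t1 y>
10. deliver 0→3:  <3:part t1 y>
11. deliver 0→1:  <1:part t1 y>
12. timeout(0):  <0:coor t2 y>
13. deliver 0→4:  <4:part t1 y>
14. deliver 4→0:  nop
15. deliver 0→2:  <2:part t1 y>
16. deliver 2→0:  nop
17. deliver 0→1:  <1:part t2 y>
18. deliver 1→0:  nop
19. deliver 2→0:  nop
20. deliver 0→1:  nop
21. deliver 4→2:  nop
22. deliver 2→3:  nop
23. timeout(0):  <0:coor t3 y>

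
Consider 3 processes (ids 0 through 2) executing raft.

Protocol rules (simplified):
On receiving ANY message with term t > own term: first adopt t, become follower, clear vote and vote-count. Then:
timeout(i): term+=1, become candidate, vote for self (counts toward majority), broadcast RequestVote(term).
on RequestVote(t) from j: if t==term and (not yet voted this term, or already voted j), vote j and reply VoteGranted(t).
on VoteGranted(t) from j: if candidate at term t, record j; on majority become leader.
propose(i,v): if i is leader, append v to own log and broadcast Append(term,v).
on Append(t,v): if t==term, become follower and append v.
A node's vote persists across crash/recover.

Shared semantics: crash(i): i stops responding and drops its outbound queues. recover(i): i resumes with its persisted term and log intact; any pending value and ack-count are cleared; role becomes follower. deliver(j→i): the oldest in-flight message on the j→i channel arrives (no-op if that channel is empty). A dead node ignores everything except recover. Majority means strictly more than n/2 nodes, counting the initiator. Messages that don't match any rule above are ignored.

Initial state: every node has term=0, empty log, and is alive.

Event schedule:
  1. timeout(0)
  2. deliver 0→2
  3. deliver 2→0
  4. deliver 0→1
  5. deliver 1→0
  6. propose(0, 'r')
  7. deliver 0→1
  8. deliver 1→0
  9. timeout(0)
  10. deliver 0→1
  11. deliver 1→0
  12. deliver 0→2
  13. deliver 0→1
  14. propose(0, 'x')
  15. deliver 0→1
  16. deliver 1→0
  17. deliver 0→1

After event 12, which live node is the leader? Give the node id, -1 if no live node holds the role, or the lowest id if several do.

0

step 1 timeout(0): 0={cand,t=1,log=-}
step 2 deliver 0→2: 2={foll,t=1,log=-}
step 3 deliver 2→0: 0={lead,t=1,log=-}
step 4 deliver 0→1: 1={foll,t=1,log=-}
step 5 deliver 1→0: —
step 6 propose(0,'r'): 0={lead,t=1,log=r}
step 7 deliver 0→1: 1={foll,t=1,log=r}
step 8 deliver 1→0: —
step 9 timeout(0): 0={cand,t=2,log=r}
step 10 deliver 0→1: 1={foll,t=2,log=r}
step 11 deliver 1→0: 0={lead,t=2,log=r}
step 12 deliver 0→2: 2={foll,t=1,log=r}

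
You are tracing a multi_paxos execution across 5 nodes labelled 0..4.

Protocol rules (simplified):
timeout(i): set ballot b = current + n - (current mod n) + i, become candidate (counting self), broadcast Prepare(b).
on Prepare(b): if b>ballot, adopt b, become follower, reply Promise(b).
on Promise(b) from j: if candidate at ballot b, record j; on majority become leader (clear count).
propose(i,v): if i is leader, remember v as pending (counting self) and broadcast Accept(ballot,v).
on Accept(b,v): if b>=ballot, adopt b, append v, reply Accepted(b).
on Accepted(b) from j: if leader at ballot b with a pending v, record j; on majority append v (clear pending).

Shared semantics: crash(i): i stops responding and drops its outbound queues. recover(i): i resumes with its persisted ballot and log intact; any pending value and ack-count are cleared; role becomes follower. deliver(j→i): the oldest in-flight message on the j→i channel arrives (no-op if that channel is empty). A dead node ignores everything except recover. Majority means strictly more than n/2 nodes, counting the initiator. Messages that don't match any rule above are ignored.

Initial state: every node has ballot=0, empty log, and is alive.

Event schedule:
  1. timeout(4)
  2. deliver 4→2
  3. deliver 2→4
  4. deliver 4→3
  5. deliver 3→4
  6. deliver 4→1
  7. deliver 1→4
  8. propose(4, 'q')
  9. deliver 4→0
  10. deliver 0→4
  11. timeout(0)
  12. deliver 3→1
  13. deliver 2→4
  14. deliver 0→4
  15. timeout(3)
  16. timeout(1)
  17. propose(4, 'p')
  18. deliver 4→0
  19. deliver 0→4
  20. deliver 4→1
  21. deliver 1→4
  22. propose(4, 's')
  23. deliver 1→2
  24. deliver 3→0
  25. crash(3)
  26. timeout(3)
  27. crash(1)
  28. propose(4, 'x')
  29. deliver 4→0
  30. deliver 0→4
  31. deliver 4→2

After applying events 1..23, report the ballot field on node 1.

e1 timeout(4): 4[cand,b=9,-]
e2 deliver 4→2: 2[foll,b=9,-]
e3 deliver 2→4: ·
e4 deliver 4→3: 3[foll,b=9,-]
e5 deliver 3→4: 4[lead,b=9,-]
e6 deliver 4→1: 1[foll,b=9,-]
e7 deliver 1→4: ·
e8 propose(4,'q'): ·
e9 deliver 4→0: 0[foll,b=9,-]
e10 deliver 0→4: ·
e11 timeout(0): 0[cand,b=10,-]
e12 deliver 3→1: ·
e13 deliver 2→4: ·
e14 deliver 0→4: 4[foll,b=10,-]
e15 timeout(3): 3[cand,b=13,-]
e16 timeout(1): 1[cand,b=11,-]
e17 propose(4,'p'): ·
e18 deliver 4→0: ·
e19 deliver 0→4: ·
e20 deliver 4→1: ·
e21 deliver 1→4: 4[foll,b=11,-]
e22 propose(4,'s'): ·
e23 deliver 1→2: 2[foll,b=11,-]

11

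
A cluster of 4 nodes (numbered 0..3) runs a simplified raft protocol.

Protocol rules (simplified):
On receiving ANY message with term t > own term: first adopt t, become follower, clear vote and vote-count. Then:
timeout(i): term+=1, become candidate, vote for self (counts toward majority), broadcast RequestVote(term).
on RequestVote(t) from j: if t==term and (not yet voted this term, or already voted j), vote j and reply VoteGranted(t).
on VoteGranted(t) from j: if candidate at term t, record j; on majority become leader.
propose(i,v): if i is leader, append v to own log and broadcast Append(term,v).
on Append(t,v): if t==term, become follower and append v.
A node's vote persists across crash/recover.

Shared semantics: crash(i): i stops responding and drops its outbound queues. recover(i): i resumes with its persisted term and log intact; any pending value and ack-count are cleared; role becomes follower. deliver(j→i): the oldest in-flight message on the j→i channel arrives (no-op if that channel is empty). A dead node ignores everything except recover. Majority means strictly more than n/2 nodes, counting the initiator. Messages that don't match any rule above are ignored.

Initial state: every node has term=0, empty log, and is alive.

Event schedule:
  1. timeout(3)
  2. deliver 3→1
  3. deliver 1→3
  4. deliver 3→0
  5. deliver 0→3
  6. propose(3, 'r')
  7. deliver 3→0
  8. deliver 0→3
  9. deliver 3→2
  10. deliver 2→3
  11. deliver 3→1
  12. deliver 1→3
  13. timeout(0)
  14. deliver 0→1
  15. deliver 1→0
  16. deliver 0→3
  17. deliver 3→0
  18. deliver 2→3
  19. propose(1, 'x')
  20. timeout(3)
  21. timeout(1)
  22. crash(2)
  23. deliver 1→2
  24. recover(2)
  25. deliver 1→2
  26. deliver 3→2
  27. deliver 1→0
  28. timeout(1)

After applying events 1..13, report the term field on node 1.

1

after 1 — timeout(3): n3:cand/t1/[-]
after 2 — deliver 3→1: n1:foll/t1/[-]
after 3 — deliver 1→3: ·
after 4 — deliver 3→0: n0:foll/t1/[-]
after 5 — deliver 0→3: n3:lead/t1/[-]
after 6 — propose(3,'r'): n3:lead/t1/[r]
after 7 — deliver 3→0: n0:foll/t1/[r]
after 8 — deliver 0→3: ·
after 9 — deliver 3→2: n2:foll/t1/[-]
after 10 — deliver 2→3: ·
after 11 — deliver 3→1: n1:foll/t1/[r]
after 12 — deliver 1→3: ·
after 13 — timeout(0): n0:cand/t2/[r]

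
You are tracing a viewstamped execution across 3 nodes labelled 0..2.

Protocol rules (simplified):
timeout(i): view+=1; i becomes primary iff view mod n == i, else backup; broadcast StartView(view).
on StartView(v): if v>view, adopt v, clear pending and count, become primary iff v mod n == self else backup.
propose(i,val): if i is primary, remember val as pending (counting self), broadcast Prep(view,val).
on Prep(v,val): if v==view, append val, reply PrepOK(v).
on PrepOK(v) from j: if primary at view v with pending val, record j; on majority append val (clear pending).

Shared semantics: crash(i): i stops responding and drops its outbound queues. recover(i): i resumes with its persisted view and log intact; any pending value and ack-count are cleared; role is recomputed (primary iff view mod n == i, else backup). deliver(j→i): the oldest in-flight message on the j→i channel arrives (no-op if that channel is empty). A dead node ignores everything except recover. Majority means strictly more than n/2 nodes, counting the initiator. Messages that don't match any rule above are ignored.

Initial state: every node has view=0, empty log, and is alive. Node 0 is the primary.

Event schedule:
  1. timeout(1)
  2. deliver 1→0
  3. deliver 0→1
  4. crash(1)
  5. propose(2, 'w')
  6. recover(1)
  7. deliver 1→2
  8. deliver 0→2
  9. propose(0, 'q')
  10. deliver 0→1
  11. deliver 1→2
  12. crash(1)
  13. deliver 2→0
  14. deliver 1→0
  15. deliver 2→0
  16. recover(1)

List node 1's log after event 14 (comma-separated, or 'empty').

after 1 — timeout(1): n1:prim/v1/[-]
after 2 — deliver 1→0: n0:back/v1/[-]
after 3 — deliver 0→1: ·
after 4 — crash(1): n1:✗prim/v1/[-]
after 5 — propose(2,'w'): ·
after 6 — recover(1): n1:prim/v1/[-]
after 7 — deliver 1→2: ·
after 8 — deliver 0→2: ·
after 9 — propose(0,'q'): ·
after 10 — deliver 0→1: ·
after 11 — deliver 1→2: ·
after 12 — crash(1): n1:✗prim/v1/[-]
after 13 — deliver 2→0: ·
after 14 — deliver 1→0: ·

empty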